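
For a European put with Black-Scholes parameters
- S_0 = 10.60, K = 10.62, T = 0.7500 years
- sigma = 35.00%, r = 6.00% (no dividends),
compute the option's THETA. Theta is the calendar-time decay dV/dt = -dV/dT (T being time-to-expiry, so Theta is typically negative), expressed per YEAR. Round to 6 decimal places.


d1 = 0.2937970078; d2 = -0.0093118835
phi(d1) = 0.3820908490; exp(-qT) = 1.0000000000; exp(-rT) = 0.9559974818
Theta = -S*exp(-qT)*phi(d1)*sigma/(2*sqrt(T)) + r*K*exp(-rT)*N(-d2) - q*S*exp(-qT)*N(-d1)
N(-d1) = 0.3844565108; N(-d2) = 0.5037148504; sqrt(T) = 0.8660254038
Term 1 = -10.6000 * 1.0000000000 * 0.3820908490 * 0.3500 / (2 * 0.8660254038) = -0.8184269443
Term 2 = 0.0600 * 10.6200 * 0.9559974818 * 0.5037148504 = 0.3068437419
Term 3 = 0 (no dividend yield, q = 0)
Theta = -0.8184269443 + (0.3068437419) + (0.0000000000) = -0.511583

Answer: Theta = -0.511583


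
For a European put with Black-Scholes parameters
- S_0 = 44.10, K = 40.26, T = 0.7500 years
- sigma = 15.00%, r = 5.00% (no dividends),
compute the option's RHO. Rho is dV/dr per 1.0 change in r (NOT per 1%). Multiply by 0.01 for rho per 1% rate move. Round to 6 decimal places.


d1 = 1.0549256534; d2 = 0.9250218428
phi(d1) = 0.2286934999; exp(-qT) = 1.0000000000; exp(-rT) = 0.9631944177
N(-d2) = 0.1774772728
Rho = -K*T*exp(-rT)*N(-d2) = -40.2600 * 0.7500 * 0.9631944177 * 0.1774772728 = -5.161688

Answer: Rho = -5.161688


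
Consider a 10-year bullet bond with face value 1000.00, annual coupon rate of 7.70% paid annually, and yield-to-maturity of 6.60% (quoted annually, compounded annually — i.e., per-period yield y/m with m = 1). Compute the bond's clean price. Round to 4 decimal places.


Answer: Price = 1078.7084

Derivation:
Coupon per period c = face * coupon_rate / m = 77.000000
Periods per year m = 1; per-period yield y/m = 0.066000
Number of cashflows N = 10
Cashflows (t years, CF_t, discount factor 1/(1+y/m)^(m*t), PV):
  t = 1.0000: CF_t = 77.000000, DF = 0.938086, PV = 72.232645
  t = 2.0000: CF_t = 77.000000, DF = 0.880006, PV = 67.760455
  t = 3.0000: CF_t = 77.000000, DF = 0.825521, PV = 63.565155
  t = 4.0000: CF_t = 77.000000, DF = 0.774410, PV = 59.629601
  t = 5.0000: CF_t = 77.000000, DF = 0.726464, PV = 55.937712
  t = 6.0000: CF_t = 77.000000, DF = 0.681486, PV = 52.474402
  t = 7.0000: CF_t = 77.000000, DF = 0.639292, PV = 49.225518
  t = 8.0000: CF_t = 77.000000, DF = 0.599711, PV = 46.177784
  t = 9.0000: CF_t = 77.000000, DF = 0.562581, PV = 43.318747
  t = 10.0000: CF_t = 1077.000000, DF = 0.527750, PV = 568.386372
Price P = sum_t PV_t = 1078.708392


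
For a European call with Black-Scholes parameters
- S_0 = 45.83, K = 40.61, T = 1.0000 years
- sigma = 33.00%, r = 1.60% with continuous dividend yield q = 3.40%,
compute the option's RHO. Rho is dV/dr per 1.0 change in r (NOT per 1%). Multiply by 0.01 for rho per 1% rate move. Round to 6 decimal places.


d1 = 0.4768925964; d2 = 0.1468925964
phi(d1) = 0.3560615010; exp(-qT) = 0.9665715046; exp(-rT) = 0.9841273201
N(d2) = 0.5583916021
Rho = K*T*exp(-rT)*N(d2) = 40.6100 * 1.0000 * 0.9841273201 * 0.5583916021 = 22.316350

Answer: Rho = 22.316350


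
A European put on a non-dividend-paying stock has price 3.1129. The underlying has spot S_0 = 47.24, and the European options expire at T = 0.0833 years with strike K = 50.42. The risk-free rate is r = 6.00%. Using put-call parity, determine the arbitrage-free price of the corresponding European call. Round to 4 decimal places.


Put-call parity: C - P = S_0 * exp(-qT) - K * exp(-rT).
S_0 * exp(-qT) = 47.2400 * 1.00000000 = 47.24000000
K * exp(-rT) = 50.4200 * 0.99501447 = 50.16862954
C = P + S*exp(-qT) - K*exp(-rT)
C = 3.1129 + 47.24000000 - 50.16862954 = 0.1843

Answer: Call price = 0.1843


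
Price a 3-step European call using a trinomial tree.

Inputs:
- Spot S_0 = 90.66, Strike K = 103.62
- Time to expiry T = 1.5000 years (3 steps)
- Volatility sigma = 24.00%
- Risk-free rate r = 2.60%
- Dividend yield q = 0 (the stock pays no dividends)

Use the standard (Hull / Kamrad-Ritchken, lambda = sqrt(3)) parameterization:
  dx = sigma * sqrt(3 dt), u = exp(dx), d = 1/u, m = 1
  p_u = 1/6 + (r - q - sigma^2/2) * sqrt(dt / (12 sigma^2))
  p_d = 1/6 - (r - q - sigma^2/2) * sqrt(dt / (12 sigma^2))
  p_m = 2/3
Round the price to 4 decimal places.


dt = T/N = 0.500000; dx = sigma*sqrt(3*dt) = 0.293939
u = exp(dx) = 1.341702; d = 1/u = 0.745322
p_u = 0.164285, p_m = 0.666667, p_d = 0.169048
Discount per step: exp(-r*dt) = 0.987084
Stock lattice S(k, j) with j the centered position index:
  k=0: S(0,+0) = 90.6600
  k=1: S(1,-1) = 67.5709; S(1,+0) = 90.6600; S(1,+1) = 121.6387
  k=2: S(2,-2) = 50.3621; S(2,-1) = 67.5709; S(2,+0) = 90.6600; S(2,+1) = 121.6387; S(2,+2) = 163.2028
  k=3: S(3,-3) = 37.5360; S(3,-2) = 50.3621; S(3,-1) = 67.5709; S(3,+0) = 90.6600; S(3,+1) = 121.6387; S(3,+2) = 163.2028; S(3,+3) = 218.9695
Terminal payoffs V(N, j) = max(S_T - K, 0):
  V(3,-3) = 0.000000; V(3,-2) = 0.000000; V(3,-1) = 0.000000; V(3,+0) = 0.000000; V(3,+1) = 18.018680; V(3,+2) = 59.582830; V(3,+3) = 115.349522
Backward induction: V(k, j) = exp(-r*dt) * [p_u * V(k+1, j+1) + p_m * V(k+1, j) + p_d * V(k+1, j-1)]
  V(2,-2) = exp(-r*dt) * [p_u*0.000000 + p_m*0.000000 + p_d*0.000000] = 0.000000
  V(2,-1) = exp(-r*dt) * [p_u*0.000000 + p_m*0.000000 + p_d*0.000000] = 0.000000
  V(2,+0) = exp(-r*dt) * [p_u*18.018680 + p_m*0.000000 + p_d*0.000000] = 2.921969
  V(2,+1) = exp(-r*dt) * [p_u*59.582830 + p_m*18.018680 + p_d*0.000000] = 21.519453
  V(2,+2) = exp(-r*dt) * [p_u*115.349522 + p_m*59.582830 + p_d*18.018680] = 60.920989
  V(1,-1) = exp(-r*dt) * [p_u*2.921969 + p_m*0.000000 + p_d*0.000000] = 0.473836
  V(1,+0) = exp(-r*dt) * [p_u*21.519453 + p_m*2.921969 + p_d*0.000000] = 5.412486
  V(1,+1) = exp(-r*dt) * [p_u*60.920989 + p_m*21.519453 + p_d*2.921969] = 24.527731
  V(0,+0) = exp(-r*dt) * [p_u*24.527731 + p_m*5.412486 + p_d*0.473836] = 7.618284

Answer: Price = V(0,0) = 7.6183


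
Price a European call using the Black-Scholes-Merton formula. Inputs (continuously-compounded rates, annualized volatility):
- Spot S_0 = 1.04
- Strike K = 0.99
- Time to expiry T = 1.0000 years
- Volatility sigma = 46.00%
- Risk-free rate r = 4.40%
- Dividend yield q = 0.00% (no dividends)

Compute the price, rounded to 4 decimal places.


Answer: Price = 0.2307

Derivation:
d1 = (ln(S/K) + (r - q + 0.5*sigma^2) * T) / (sigma * sqrt(T)) = 0.43276315
d2 = d1 - sigma * sqrt(T) = -0.02723685
exp(-rT) = 0.95695396; exp(-qT) = 1.00000000
C = S_0 * exp(-qT) * N(d1) - K * exp(-rT) * N(d2)
N(d1) = 0.66740658; N(d2) = 0.48913541
C = 1.0400 * 1.00000000 * 0.66740658 - 0.9900 * 0.95695396 * 0.48913541 = 0.2307


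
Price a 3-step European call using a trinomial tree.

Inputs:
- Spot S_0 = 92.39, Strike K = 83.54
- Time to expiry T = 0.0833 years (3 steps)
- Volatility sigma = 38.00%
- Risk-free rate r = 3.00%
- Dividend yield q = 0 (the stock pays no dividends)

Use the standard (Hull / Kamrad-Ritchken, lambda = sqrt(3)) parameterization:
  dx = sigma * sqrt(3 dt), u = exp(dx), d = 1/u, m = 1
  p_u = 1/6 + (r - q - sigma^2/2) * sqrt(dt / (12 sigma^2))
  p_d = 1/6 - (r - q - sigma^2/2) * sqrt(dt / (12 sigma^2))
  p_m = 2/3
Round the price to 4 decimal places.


Answer: Price = V(0,0) = 9.8782

Derivation:
dt = T/N = 0.027767; dx = sigma*sqrt(3*dt) = 0.109675
u = exp(dx) = 1.115915; d = 1/u = 0.896126
p_u = 0.161325, p_m = 0.666667, p_d = 0.172009
Discount per step: exp(-r*dt) = 0.999167
Stock lattice S(k, j) with j the centered position index:
  k=0: S(0,+0) = 92.3900
  k=1: S(1,-1) = 82.7931; S(1,+0) = 92.3900; S(1,+1) = 103.0994
  k=2: S(2,-2) = 74.1930; S(2,-1) = 82.7931; S(2,+0) = 92.3900; S(2,+1) = 103.0994; S(2,+2) = 115.0501
  k=3: S(3,-3) = 66.4862; S(3,-2) = 74.1930; S(3,-1) = 82.7931; S(3,+0) = 92.3900; S(3,+1) = 103.0994; S(3,+2) = 115.0501; S(3,+3) = 128.3862
Terminal payoffs V(N, j) = max(S_T - K, 0):
  V(3,-3) = 0.000000; V(3,-2) = 0.000000; V(3,-1) = 0.000000; V(3,+0) = 8.850000; V(3,+1) = 19.559378; V(3,+2) = 31.510132; V(3,+3) = 44.846157
Backward induction: V(k, j) = exp(-r*dt) * [p_u * V(k+1, j+1) + p_m * V(k+1, j) + p_d * V(k+1, j-1)]
  V(2,-2) = exp(-r*dt) * [p_u*0.000000 + p_m*0.000000 + p_d*0.000000] = 0.000000
  V(2,-1) = exp(-r*dt) * [p_u*8.850000 + p_m*0.000000 + p_d*0.000000] = 1.426535
  V(2,+0) = exp(-r*dt) * [p_u*19.559378 + p_m*8.850000 + p_d*0.000000] = 9.047871
  V(2,+1) = exp(-r*dt) * [p_u*31.510132 + p_m*19.559378 + p_d*8.850000] = 19.628867
  V(2,+2) = exp(-r*dt) * [p_u*44.846157 + p_m*31.510132 + p_d*19.559378] = 31.579613
  V(1,-1) = exp(-r*dt) * [p_u*9.047871 + p_m*1.426535 + p_d*0.000000] = 2.408661
  V(1,+0) = exp(-r*dt) * [p_u*19.628867 + p_m*9.047871 + p_d*1.426535] = 9.436048
  V(1,+1) = exp(-r*dt) * [p_u*31.579613 + p_m*19.628867 + p_d*9.047871] = 19.720361
  V(0,+0) = exp(-r*dt) * [p_u*19.720361 + p_m*9.436048 + p_d*2.408661] = 9.878159


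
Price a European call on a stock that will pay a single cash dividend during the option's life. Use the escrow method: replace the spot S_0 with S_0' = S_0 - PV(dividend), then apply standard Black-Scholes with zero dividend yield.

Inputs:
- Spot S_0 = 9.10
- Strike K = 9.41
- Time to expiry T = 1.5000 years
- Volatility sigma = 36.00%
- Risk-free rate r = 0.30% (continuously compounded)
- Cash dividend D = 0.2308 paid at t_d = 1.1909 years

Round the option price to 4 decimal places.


Answer: Price = 1.3542

Derivation:
PV(D) = D * exp(-r * t_d) = 0.2308 * 0.99643367 = 0.22997689
S_0' = S_0 - PV(D) = 9.1000 - 0.22997689 = 8.87002311
d1 = (ln(S_0'/K) + (r + sigma^2/2)*T) / (sigma*sqrt(T)) = 0.09662885
d2 = d1 - sigma*sqrt(T) = -0.34427930
exp(-rT) = 0.99551011
N(d1) = 0.53848943; N(d2) = 0.36531812
C = S_0' * N(d1) - K * exp(-rT) * N(d2) = 8.87002311 * 0.53848943 - 9.4100 * 0.99551011 * 0.36531812 = 1.3542


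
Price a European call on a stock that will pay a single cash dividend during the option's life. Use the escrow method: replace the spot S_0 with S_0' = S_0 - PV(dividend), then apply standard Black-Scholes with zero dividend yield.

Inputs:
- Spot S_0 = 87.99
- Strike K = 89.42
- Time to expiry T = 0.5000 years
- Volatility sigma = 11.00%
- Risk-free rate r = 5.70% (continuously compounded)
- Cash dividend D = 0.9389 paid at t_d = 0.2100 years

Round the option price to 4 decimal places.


Answer: Price = 2.7766

Derivation:
PV(D) = D * exp(-r * t_d) = 0.9389 * 0.98810136 = 0.92772836
S_0' = S_0 - PV(D) = 87.9900 - 0.92772836 = 87.06227164
d1 = (ln(S_0'/K) + (r + sigma^2/2)*T) / (sigma*sqrt(T)) = 0.06176588
d2 = d1 - sigma*sqrt(T) = -0.01601587
exp(-rT) = 0.97190229
N(d1) = 0.52462536; N(d2) = 0.49361087
C = S_0' * N(d1) - K * exp(-rT) * N(d2) = 87.06227164 * 0.52462536 - 89.4200 * 0.97190229 * 0.49361087 = 2.7766


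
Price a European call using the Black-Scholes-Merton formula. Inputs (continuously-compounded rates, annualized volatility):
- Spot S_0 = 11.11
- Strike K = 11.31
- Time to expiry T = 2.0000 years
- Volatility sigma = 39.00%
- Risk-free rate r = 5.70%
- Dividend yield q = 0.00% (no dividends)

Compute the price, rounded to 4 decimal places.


d1 = (ln(S/K) + (r - q + 0.5*sigma^2) * T) / (sigma * sqrt(T)) = 0.45011574
d2 = d1 - sigma * sqrt(T) = -0.10142755
exp(-rT) = 0.89225796; exp(-qT) = 1.00000000
C = S_0 * exp(-qT) * N(d1) - K * exp(-rT) * N(d2)
N(d1) = 0.67368650; N(d2) = 0.45960553
C = 11.1100 * 1.00000000 * 0.67368650 - 11.3100 * 0.89225796 * 0.45960553 = 2.8466

Answer: Price = 2.8466


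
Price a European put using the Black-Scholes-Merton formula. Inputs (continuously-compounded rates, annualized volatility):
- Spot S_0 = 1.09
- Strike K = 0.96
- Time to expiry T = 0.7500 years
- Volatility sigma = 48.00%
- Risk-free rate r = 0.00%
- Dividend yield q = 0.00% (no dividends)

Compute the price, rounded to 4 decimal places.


Answer: Price = 0.1115

Derivation:
d1 = (ln(S/K) + (r - q + 0.5*sigma^2) * T) / (sigma * sqrt(T)) = 0.51335987
d2 = d1 - sigma * sqrt(T) = 0.09766768
exp(-rT) = 1.00000000; exp(-qT) = 1.00000000
P = K * exp(-rT) * N(-d2) - S_0 * exp(-qT) * N(-d1)
N(-d1) = 0.30384981; N(-d2) = 0.46109809
P = 0.9600 * 1.00000000 * 0.46109809 - 1.0900 * 1.00000000 * 0.30384981 = 0.1115


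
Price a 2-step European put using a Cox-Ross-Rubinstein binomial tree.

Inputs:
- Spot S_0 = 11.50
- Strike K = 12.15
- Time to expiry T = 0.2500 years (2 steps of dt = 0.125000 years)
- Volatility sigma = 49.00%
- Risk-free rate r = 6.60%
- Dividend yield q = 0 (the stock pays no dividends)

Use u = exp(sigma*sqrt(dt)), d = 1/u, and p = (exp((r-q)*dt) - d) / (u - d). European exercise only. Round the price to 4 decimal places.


dt = T/N = 0.125000
u = exp(sigma*sqrt(dt)) = 1.189153; d = 1/u = 0.840935
p = (exp((r-q)*dt) - d) / (u - d) = 0.480588
Discount per step: exp(-r*dt) = 0.991784
Stock lattice S(k, i) with i counting down-moves:
  k=0: S(0,0) = 11.5000
  k=1: S(1,0) = 13.6753; S(1,1) = 9.6708
  k=2: S(2,0) = 16.2620; S(2,1) = 11.5000; S(2,2) = 8.1325
Terminal payoffs V(N, i) = max(K - S_T, 0):
  V(2,0) = 0.000000; V(2,1) = 0.650000; V(2,2) = 4.017530
Backward induction: V(k, i) = exp(-r*dt) * [p * V(k+1, i) + (1-p) * V(k+1, i+1)].
  V(1,0) = exp(-r*dt) * [p*0.000000 + (1-p)*0.650000] = 0.334844
  V(1,1) = exp(-r*dt) * [p*0.650000 + (1-p)*4.017530] = 2.379425
  V(0,0) = exp(-r*dt) * [p*0.334844 + (1-p)*2.379425] = 1.385348

Answer: Price = V(0,0) = 1.3853


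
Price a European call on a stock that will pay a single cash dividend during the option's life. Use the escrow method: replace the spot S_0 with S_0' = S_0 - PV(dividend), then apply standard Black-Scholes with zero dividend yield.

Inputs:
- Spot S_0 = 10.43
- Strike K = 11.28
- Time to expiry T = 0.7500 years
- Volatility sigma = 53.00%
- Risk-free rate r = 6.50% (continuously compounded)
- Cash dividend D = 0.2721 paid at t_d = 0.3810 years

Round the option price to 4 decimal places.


PV(D) = D * exp(-r * t_d) = 0.2721 * 0.97553914 = 0.26544420
S_0' = S_0 - PV(D) = 10.4300 - 0.26544420 = 10.16455580
d1 = (ln(S_0'/K) + (r + sigma^2/2)*T) / (sigma*sqrt(T)) = 0.10885340
d2 = d1 - sigma*sqrt(T) = -0.35014006
exp(-rT) = 0.95241920
N(d1) = 0.54334062; N(d2) = 0.36311679
C = S_0' * N(d1) - K * exp(-rT) * N(d2) = 10.16455580 * 0.54334062 - 11.2800 * 0.95241920 * 0.36311679 = 1.6217

Answer: Price = 1.6217


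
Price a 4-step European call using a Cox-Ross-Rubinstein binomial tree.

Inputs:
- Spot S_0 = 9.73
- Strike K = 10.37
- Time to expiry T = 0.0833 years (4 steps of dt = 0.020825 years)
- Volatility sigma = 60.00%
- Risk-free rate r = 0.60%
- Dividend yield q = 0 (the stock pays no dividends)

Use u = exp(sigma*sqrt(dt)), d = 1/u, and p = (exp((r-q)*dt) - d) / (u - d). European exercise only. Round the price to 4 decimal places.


Answer: Price = V(0,0) = 0.4531

Derivation:
dt = T/N = 0.020825
u = exp(sigma*sqrt(dt)) = 1.090444; d = 1/u = 0.917057
p = (exp((r-q)*dt) - d) / (u - d) = 0.479088
Discount per step: exp(-r*dt) = 0.999875
Stock lattice S(k, i) with i counting down-moves:
  k=0: S(0,0) = 9.7300
  k=1: S(1,0) = 10.6100; S(1,1) = 8.9230
  k=2: S(2,0) = 11.5696; S(2,1) = 9.7300; S(2,2) = 8.1829
  k=3: S(3,0) = 12.6160; S(3,1) = 10.6100; S(3,2) = 8.9230; S(3,3) = 7.5042
  k=4: S(4,0) = 13.7571; S(4,1) = 11.5696; S(4,2) = 9.7300; S(4,3) = 8.1829; S(4,4) = 6.8818
Terminal payoffs V(N, i) = max(S_T - K, 0):
  V(4,0) = 3.387096; V(4,1) = 1.199639; V(4,2) = 0.000000; V(4,3) = 0.000000; V(4,4) = 0.000000
Backward induction: V(k, i) = exp(-r*dt) * [p * V(k+1, i) + (1-p) * V(k+1, i+1)].
  V(3,0) = exp(-r*dt) * [p*3.387096 + (1-p)*1.199639] = 2.247342
  V(3,1) = exp(-r*dt) * [p*1.199639 + (1-p)*0.000000] = 0.574661
  V(3,2) = exp(-r*dt) * [p*0.000000 + (1-p)*0.000000] = 0.000000
  V(3,3) = exp(-r*dt) * [p*0.000000 + (1-p)*0.000000] = 0.000000
  V(2,0) = exp(-r*dt) * [p*2.247342 + (1-p)*0.574661] = 1.375850
  V(2,1) = exp(-r*dt) * [p*0.574661 + (1-p)*0.000000] = 0.275279
  V(2,2) = exp(-r*dt) * [p*0.000000 + (1-p)*0.000000] = 0.000000
  V(1,0) = exp(-r*dt) * [p*1.375850 + (1-p)*0.275279] = 0.802449
  V(1,1) = exp(-r*dt) * [p*0.275279 + (1-p)*0.000000] = 0.131866
  V(0,0) = exp(-r*dt) * [p*0.802449 + (1-p)*0.131866] = 0.453078


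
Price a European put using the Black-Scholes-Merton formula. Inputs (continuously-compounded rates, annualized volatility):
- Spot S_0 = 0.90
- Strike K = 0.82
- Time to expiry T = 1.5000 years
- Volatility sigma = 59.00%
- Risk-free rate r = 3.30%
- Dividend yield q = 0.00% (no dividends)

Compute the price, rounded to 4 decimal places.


d1 = (ln(S/K) + (r - q + 0.5*sigma^2) * T) / (sigma * sqrt(T)) = 0.55862956
d2 = d1 - sigma * sqrt(T) = -0.16396992
exp(-rT) = 0.95170516; exp(-qT) = 1.00000000
P = K * exp(-rT) * N(-d2) - S_0 * exp(-qT) * N(-d1)
N(-d1) = 0.28820728; N(-d2) = 0.56512259
P = 0.8200 * 0.95170516 * 0.56512259 - 0.9000 * 1.00000000 * 0.28820728 = 0.1816

Answer: Price = 0.1816


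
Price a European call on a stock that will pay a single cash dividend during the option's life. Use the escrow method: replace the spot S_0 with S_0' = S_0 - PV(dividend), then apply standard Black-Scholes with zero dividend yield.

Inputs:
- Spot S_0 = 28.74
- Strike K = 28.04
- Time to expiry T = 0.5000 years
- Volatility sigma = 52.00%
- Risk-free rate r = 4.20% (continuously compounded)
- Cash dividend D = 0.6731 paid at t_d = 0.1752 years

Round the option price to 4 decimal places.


PV(D) = D * exp(-r * t_d) = 0.6731 * 0.99266861 = 0.66816524
S_0' = S_0 - PV(D) = 28.7400 - 0.66816524 = 28.07183476
d1 = (ln(S_0'/K) + (r + sigma^2/2)*T) / (sigma*sqrt(T)) = 0.24404618
d2 = d1 - sigma*sqrt(T) = -0.12364934
exp(-rT) = 0.97921896
N(d1) = 0.59640247; N(d2) = 0.45079646
C = S_0' * N(d1) - K * exp(-rT) * N(d2) = 28.07183476 * 0.59640247 - 28.0400 * 0.97921896 * 0.45079646 = 4.3645

Answer: Price = 4.3645


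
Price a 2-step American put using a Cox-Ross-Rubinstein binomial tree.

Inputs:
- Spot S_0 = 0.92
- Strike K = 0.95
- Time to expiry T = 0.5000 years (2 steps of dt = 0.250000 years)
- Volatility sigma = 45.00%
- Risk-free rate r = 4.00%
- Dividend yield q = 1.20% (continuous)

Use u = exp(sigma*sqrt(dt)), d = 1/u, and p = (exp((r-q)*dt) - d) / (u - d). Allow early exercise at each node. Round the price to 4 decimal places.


dt = T/N = 0.250000
u = exp(sigma*sqrt(dt)) = 1.252323; d = 1/u = 0.798516
p = (exp((r-q)*dt) - d) / (u - d) = 0.459465
Discount per step: exp(-r*dt) = 0.990050
Stock lattice S(k, i) with i counting down-moves:
  k=0: S(0,0) = 0.9200
  k=1: S(1,0) = 1.1521; S(1,1) = 0.7346
  k=2: S(2,0) = 1.4428; S(2,1) = 0.9200; S(2,2) = 0.5866
Terminal payoffs V(N, i) = max(K - S_T, 0):
  V(2,0) = 0.000000; V(2,1) = 0.030000; V(2,2) = 0.363382
Backward induction: V(k, i) = exp(-r*dt) * [p * V(k+1, i) + (1-p) * V(k+1, i+1)]; then take max(V_cont, immediate exercise) for American.
  V(1,0) = exp(-r*dt) * [p*0.000000 + (1-p)*0.030000] = 0.016055; exercise = 0.000000; V(1,0) = max -> 0.016055
  V(1,1) = exp(-r*dt) * [p*0.030000 + (1-p)*0.363382] = 0.208113; exercise = 0.215365; V(1,1) = max -> 0.215365
  V(0,0) = exp(-r*dt) * [p*0.016055 + (1-p)*0.215365] = 0.122557; exercise = 0.030000; V(0,0) = max -> 0.122557

Answer: Price = V(0,0) = 0.1226


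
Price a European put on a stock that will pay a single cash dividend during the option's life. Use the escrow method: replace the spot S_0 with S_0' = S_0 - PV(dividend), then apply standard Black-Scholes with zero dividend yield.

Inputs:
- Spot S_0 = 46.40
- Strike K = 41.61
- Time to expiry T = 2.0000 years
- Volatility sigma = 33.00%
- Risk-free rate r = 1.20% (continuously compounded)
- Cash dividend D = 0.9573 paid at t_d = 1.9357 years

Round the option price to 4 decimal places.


PV(D) = D * exp(-r * t_d) = 0.9573 * 0.97703930 = 0.93531972
S_0' = S_0 - PV(D) = 46.4000 - 0.93531972 = 45.46468028
d1 = (ln(S_0'/K) + (r + sigma^2/2)*T) / (sigma*sqrt(T)) = 0.47460845
d2 = d1 - sigma*sqrt(T) = 0.00791798
exp(-rT) = 0.97628571
N(-d1) = 0.31753304; N(-d2) = 0.49684122
P = K * exp(-rT) * N(-d2) - S_0' * N(-d1) = 41.6100 * 0.97628571 * 0.49684122 - 45.46468028 * 0.31753304 = 5.7468

Answer: Price = 5.7468


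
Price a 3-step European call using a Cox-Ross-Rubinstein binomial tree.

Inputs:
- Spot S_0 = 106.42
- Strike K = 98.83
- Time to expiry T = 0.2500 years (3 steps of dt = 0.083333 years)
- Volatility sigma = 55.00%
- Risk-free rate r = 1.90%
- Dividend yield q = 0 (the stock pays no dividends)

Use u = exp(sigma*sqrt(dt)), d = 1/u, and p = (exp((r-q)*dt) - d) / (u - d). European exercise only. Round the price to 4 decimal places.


dt = T/N = 0.083333
u = exp(sigma*sqrt(dt)) = 1.172070; d = 1/u = 0.853191
p = (exp((r-q)*dt) - d) / (u - d) = 0.465360
Discount per step: exp(-r*dt) = 0.998418
Stock lattice S(k, i) with i counting down-moves:
  k=0: S(0,0) = 106.4200
  k=1: S(1,0) = 124.7317; S(1,1) = 90.7966
  k=2: S(2,0) = 146.1942; S(2,1) = 106.4200; S(2,2) = 77.4669
  k=3: S(3,0) = 171.3499; S(3,1) = 124.7317; S(3,2) = 90.7966; S(3,3) = 66.0941
Terminal payoffs V(N, i) = max(S_T - K, 0):
  V(3,0) = 72.519872; V(3,1) = 25.901678; V(3,2) = 0.000000; V(3,3) = 0.000000
Backward induction: V(k, i) = exp(-r*dt) * [p * V(k+1, i) + (1-p) * V(k+1, i+1)].
  V(2,0) = exp(-r*dt) * [p*72.519872 + (1-p)*25.901678] = 47.520601
  V(2,1) = exp(-r*dt) * [p*25.901678 + (1-p)*0.000000] = 12.034525
  V(2,2) = exp(-r*dt) * [p*0.000000 + (1-p)*0.000000] = 0.000000
  V(1,0) = exp(-r*dt) * [p*47.520601 + (1-p)*12.034525] = 28.503145
  V(1,1) = exp(-r*dt) * [p*12.034525 + (1-p)*0.000000] = 5.591521
  V(0,0) = exp(-r*dt) * [p*28.503145 + (1-p)*5.591521] = 16.227951

Answer: Price = V(0,0) = 16.2280


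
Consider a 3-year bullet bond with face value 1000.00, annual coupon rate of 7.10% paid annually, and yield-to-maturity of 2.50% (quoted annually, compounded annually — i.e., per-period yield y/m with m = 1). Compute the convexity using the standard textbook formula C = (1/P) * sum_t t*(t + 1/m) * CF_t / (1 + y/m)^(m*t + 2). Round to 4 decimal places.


Answer: Convexity = 10.4979

Derivation:
Coupon per period c = face * coupon_rate / m = 71.000000
Periods per year m = 1; per-period yield y/m = 0.025000
Number of cashflows N = 3
Cashflows (t years, CF_t, discount factor 1/(1+y/m)^(m*t), PV):
  t = 1.0000: CF_t = 71.000000, DF = 0.975610, PV = 69.268293
  t = 2.0000: CF_t = 71.000000, DF = 0.951814, PV = 67.578822
  t = 3.0000: CF_t = 1071.000000, DF = 0.928599, PV = 994.529969
Price P = sum_t PV_t = 1131.377084
Convexity numerator sum_t t*(t + 1/m) * CF_t / (1+y/m)^(m*t + 2):
  t = 1.0000: term = 131.861116
  t = 2.0000: term = 385.934975
  t = 3.0000: term = 11359.295304
Convexity = (1/P) * sum = 11877.091395 / 1131.377084 = 10.497907


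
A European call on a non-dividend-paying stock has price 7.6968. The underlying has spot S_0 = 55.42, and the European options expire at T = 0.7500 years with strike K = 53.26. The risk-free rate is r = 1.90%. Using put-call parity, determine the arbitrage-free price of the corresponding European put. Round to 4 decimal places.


Answer: Put price = 4.7832

Derivation:
Put-call parity: C - P = S_0 * exp(-qT) - K * exp(-rT).
S_0 * exp(-qT) = 55.4200 * 1.00000000 = 55.42000000
K * exp(-rT) = 53.2600 * 0.98585105 = 52.50642696
P = C - S*exp(-qT) + K*exp(-rT)
P = 7.6968 - 55.42000000 + 52.50642696 = 4.7832


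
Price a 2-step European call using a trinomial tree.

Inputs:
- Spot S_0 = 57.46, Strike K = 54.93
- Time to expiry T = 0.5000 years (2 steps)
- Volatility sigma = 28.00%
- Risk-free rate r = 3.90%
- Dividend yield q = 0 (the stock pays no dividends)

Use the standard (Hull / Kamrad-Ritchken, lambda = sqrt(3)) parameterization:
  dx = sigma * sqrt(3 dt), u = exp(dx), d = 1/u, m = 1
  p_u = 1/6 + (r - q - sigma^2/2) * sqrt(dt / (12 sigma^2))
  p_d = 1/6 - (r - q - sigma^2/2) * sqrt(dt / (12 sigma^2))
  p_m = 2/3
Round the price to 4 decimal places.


dt = T/N = 0.250000; dx = sigma*sqrt(3*dt) = 0.242487
u = exp(dx) = 1.274415; d = 1/u = 0.784674
p_u = 0.166564, p_m = 0.666667, p_d = 0.166770
Discount per step: exp(-r*dt) = 0.990297
Stock lattice S(k, j) with j the centered position index:
  k=0: S(0,+0) = 57.4600
  k=1: S(1,-1) = 45.0874; S(1,+0) = 57.4600; S(1,+1) = 73.2279
  k=2: S(2,-2) = 35.3789; S(2,-1) = 45.0874; S(2,+0) = 57.4600; S(2,+1) = 73.2279; S(2,+2) = 93.3227
Terminal payoffs V(N, j) = max(S_T - K, 0):
  V(2,-2) = 0.000000; V(2,-1) = 0.000000; V(2,+0) = 2.530000; V(2,+1) = 18.297876; V(2,+2) = 38.392691
Backward induction: V(k, j) = exp(-r*dt) * [p_u * V(k+1, j+1) + p_m * V(k+1, j) + p_d * V(k+1, j-1)]
  V(1,-1) = exp(-r*dt) * [p_u*2.530000 + p_m*0.000000 + p_d*0.000000] = 0.417317
  V(1,+0) = exp(-r*dt) * [p_u*18.297876 + p_m*2.530000 + p_d*0.000000] = 4.688490
  V(1,+1) = exp(-r*dt) * [p_u*38.392691 + p_m*18.297876 + p_d*2.530000] = 18.830836
  V(0,+0) = exp(-r*dt) * [p_u*18.830836 + p_m*4.688490 + p_d*0.417317] = 6.270352

Answer: Price = V(0,0) = 6.2704


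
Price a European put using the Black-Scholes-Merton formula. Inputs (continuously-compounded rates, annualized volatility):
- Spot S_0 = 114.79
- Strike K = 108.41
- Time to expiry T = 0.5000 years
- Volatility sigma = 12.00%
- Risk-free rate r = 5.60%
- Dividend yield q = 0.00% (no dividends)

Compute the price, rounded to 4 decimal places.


Answer: Price = 0.7715

Derivation:
d1 = (ln(S/K) + (r - q + 0.5*sigma^2) * T) / (sigma * sqrt(T)) = 1.04632990
d2 = d1 - sigma * sqrt(T) = 0.96147709
exp(-rT) = 0.97238837; exp(-qT) = 1.00000000
P = K * exp(-rT) * N(-d2) - S_0 * exp(-qT) * N(-d1)
N(-d1) = 0.14770437; N(-d2) = 0.16815617
P = 108.4100 * 0.97238837 * 0.16815617 - 114.7900 * 1.00000000 * 0.14770437 = 0.7715


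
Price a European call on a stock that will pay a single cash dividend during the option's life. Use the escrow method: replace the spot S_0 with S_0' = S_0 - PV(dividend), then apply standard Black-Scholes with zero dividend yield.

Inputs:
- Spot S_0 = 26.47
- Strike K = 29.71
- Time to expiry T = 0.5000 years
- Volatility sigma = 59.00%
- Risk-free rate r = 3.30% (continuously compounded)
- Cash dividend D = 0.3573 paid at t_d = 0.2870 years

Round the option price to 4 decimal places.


PV(D) = D * exp(-r * t_d) = 0.3573 * 0.99057371 = 0.35393199
S_0' = S_0 - PV(D) = 26.4700 - 0.35393199 = 26.11606801
d1 = (ln(S_0'/K) + (r + sigma^2/2)*T) / (sigma*sqrt(T)) = -0.06090210
d2 = d1 - sigma*sqrt(T) = -0.47809511
exp(-rT) = 0.98363538
N(d1) = 0.47571859; N(d2) = 0.31629126
C = S_0' * N(d1) - K * exp(-rT) * N(d2) = 26.11606801 * 0.47571859 - 29.7100 * 0.98363538 * 0.31629126 = 3.1807

Answer: Price = 3.1807


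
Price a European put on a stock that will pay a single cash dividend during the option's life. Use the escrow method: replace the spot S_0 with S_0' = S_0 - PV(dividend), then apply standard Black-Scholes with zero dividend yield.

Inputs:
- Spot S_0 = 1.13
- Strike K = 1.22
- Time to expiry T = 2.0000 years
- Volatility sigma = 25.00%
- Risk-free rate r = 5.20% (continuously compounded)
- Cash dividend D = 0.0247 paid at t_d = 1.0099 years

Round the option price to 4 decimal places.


Answer: Price = 0.1513

Derivation:
PV(D) = D * exp(-r * t_d) = 0.0247 * 0.94884028 = 0.02343635
S_0' = S_0 - PV(D) = 1.1300 - 0.02343635 = 1.10656365
d1 = (ln(S_0'/K) + (r + sigma^2/2)*T) / (sigma*sqrt(T)) = 0.19490278
d2 = d1 - sigma*sqrt(T) = -0.15865061
exp(-rT) = 0.90122530
N(-d1) = 0.42273453; N(-d2) = 0.56302792
P = K * exp(-rT) * N(-d2) - S_0' * N(-d1) = 1.2200 * 0.90122530 * 0.56302792 - 1.10656365 * 0.42273453 = 0.1513


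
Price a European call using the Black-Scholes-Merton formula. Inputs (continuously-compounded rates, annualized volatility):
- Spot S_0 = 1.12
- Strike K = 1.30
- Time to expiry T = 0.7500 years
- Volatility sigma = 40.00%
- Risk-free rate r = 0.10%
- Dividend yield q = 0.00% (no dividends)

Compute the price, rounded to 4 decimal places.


d1 = (ln(S/K) + (r - q + 0.5*sigma^2) * T) / (sigma * sqrt(T)) = -0.25485851
d2 = d1 - sigma * sqrt(T) = -0.60126868
exp(-rT) = 0.99925028; exp(-qT) = 1.00000000
C = S_0 * exp(-qT) * N(d1) - K * exp(-rT) * N(d2)
N(d1) = 0.39941619; N(d2) = 0.27383052
C = 1.1200 * 1.00000000 * 0.39941619 - 1.3000 * 0.99925028 * 0.27383052 = 0.0916

Answer: Price = 0.0916


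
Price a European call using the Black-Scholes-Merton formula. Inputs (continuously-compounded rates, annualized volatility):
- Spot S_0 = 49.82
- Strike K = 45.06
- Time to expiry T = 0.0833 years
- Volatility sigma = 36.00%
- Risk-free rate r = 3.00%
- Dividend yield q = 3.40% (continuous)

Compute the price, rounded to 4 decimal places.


Answer: Price = 5.1697

Derivation:
d1 = (ln(S/K) + (r - q + 0.5*sigma^2) * T) / (sigma * sqrt(T)) = 1.01524464
d2 = d1 - sigma * sqrt(T) = 0.91134238
exp(-rT) = 0.99750412; exp(-qT) = 0.99717181
C = S_0 * exp(-qT) * N(d1) - K * exp(-rT) * N(d2)
N(d1) = 0.84500539; N(d2) = 0.81894250
C = 49.8200 * 0.99717181 * 0.84500539 - 45.0600 * 0.99750412 * 0.81894250 = 5.1697


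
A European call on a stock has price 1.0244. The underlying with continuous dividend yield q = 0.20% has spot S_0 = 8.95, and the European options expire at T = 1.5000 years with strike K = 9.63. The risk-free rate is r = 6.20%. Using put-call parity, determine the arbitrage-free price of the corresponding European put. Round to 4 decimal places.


Answer: Put price = 0.8760

Derivation:
Put-call parity: C - P = S_0 * exp(-qT) - K * exp(-rT).
S_0 * exp(-qT) = 8.9500 * 0.99700450 = 8.92319023
K * exp(-rT) = 9.6300 * 0.91119350 = 8.77479341
P = C - S*exp(-qT) + K*exp(-rT)
P = 1.0244 - 8.92319023 + 8.77479341 = 0.8760


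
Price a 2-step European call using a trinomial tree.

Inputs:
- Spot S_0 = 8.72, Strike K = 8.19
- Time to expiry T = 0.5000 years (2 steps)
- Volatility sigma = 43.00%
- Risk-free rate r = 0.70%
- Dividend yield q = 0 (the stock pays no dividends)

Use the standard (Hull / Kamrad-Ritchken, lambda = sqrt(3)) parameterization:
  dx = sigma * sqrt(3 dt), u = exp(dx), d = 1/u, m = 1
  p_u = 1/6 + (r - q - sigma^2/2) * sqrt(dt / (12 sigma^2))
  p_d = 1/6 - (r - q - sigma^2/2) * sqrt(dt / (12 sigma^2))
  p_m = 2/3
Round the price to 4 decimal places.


dt = T/N = 0.250000; dx = sigma*sqrt(3*dt) = 0.372391
u = exp(dx) = 1.451200; d = 1/u = 0.689085
p_u = 0.137984, p_m = 0.666667, p_d = 0.195350
Discount per step: exp(-r*dt) = 0.998252
Stock lattice S(k, j) with j the centered position index:
  k=0: S(0,+0) = 8.7200
  k=1: S(1,-1) = 6.0088; S(1,+0) = 8.7200; S(1,+1) = 12.6545
  k=2: S(2,-2) = 4.1406; S(2,-1) = 6.0088; S(2,+0) = 8.7200; S(2,+1) = 12.6545; S(2,+2) = 18.3642
Terminal payoffs V(N, j) = max(S_T - K, 0):
  V(2,-2) = 0.000000; V(2,-1) = 0.000000; V(2,+0) = 0.530000; V(2,+1) = 4.464466; V(2,+2) = 10.174163
Backward induction: V(k, j) = exp(-r*dt) * [p_u * V(k+1, j+1) + p_m * V(k+1, j) + p_d * V(k+1, j-1)]
  V(1,-1) = exp(-r*dt) * [p_u*0.530000 + p_m*0.000000 + p_d*0.000000] = 0.073004
  V(1,+0) = exp(-r*dt) * [p_u*4.464466 + p_m*0.530000 + p_d*0.000000] = 0.967662
  V(1,+1) = exp(-r*dt) * [p_u*10.174163 + p_m*4.464466 + p_d*0.530000] = 4.475875
  V(0,+0) = exp(-r*dt) * [p_u*4.475875 + p_m*0.967662 + p_d*0.073004] = 1.274735

Answer: Price = V(0,0) = 1.2747


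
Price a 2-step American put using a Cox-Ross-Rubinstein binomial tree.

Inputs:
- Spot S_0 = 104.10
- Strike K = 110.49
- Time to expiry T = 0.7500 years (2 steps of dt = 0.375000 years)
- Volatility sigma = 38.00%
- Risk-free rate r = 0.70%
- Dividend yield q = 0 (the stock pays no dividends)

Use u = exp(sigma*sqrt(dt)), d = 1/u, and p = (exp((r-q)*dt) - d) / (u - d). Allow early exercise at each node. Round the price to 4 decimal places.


Answer: Price = V(0,0) = 16.9973

Derivation:
dt = T/N = 0.375000
u = exp(sigma*sqrt(dt)) = 1.262005; d = 1/u = 0.792390
p = (exp((r-q)*dt) - d) / (u - d) = 0.447683
Discount per step: exp(-r*dt) = 0.997378
Stock lattice S(k, i) with i counting down-moves:
  k=0: S(0,0) = 104.1000
  k=1: S(1,0) = 131.3747; S(1,1) = 82.4878
  k=2: S(2,0) = 165.7955; S(2,1) = 104.1000; S(2,2) = 65.3625
Terminal payoffs V(N, i) = max(K - S_T, 0):
  V(2,0) = 0.000000; V(2,1) = 6.390000; V(2,2) = 45.127485
Backward induction: V(k, i) = exp(-r*dt) * [p * V(k+1, i) + (1-p) * V(k+1, i+1)]; then take max(V_cont, immediate exercise) for American.
  V(1,0) = exp(-r*dt) * [p*0.000000 + (1-p)*6.390000] = 3.520055; exercise = 0.000000; V(1,0) = max -> 3.520055
  V(1,1) = exp(-r*dt) * [p*6.390000 + (1-p)*45.127485] = 27.712540; exercise = 28.002196; V(1,1) = max -> 28.002196
  V(0,0) = exp(-r*dt) * [p*3.520055 + (1-p)*28.002196] = 16.997287; exercise = 6.390000; V(0,0) = max -> 16.997287


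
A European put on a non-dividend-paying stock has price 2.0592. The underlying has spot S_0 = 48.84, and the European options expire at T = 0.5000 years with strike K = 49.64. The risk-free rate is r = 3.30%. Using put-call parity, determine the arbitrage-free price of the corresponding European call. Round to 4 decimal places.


Answer: Call price = 2.0715

Derivation:
Put-call parity: C - P = S_0 * exp(-qT) - K * exp(-rT).
S_0 * exp(-qT) = 48.8400 * 1.00000000 = 48.84000000
K * exp(-rT) = 49.6400 * 0.98363538 = 48.82766023
C = P + S*exp(-qT) - K*exp(-rT)
C = 2.0592 + 48.84000000 - 48.82766023 = 2.0715


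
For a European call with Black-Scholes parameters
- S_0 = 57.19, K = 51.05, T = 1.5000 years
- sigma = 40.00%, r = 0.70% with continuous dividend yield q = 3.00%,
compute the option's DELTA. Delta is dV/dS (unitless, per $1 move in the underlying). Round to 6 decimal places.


d1 = 0.4063571074; d2 = -0.0835408411
phi(d1) = 0.3673274543; exp(-qT) = 0.9559974818; exp(-rT) = 0.9895549326
N(d1) = 0.6577598847
Delta = exp(-qT) * N(d1) = 0.9559974818 * 0.6577598847 = 0.628817

Answer: Delta = 0.628817


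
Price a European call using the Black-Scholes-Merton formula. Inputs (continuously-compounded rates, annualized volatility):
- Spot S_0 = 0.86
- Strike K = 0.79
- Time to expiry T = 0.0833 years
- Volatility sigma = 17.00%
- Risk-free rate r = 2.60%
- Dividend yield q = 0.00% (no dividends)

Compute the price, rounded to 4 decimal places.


Answer: Price = 0.0723

Derivation:
d1 = (ln(S/K) + (r - q + 0.5*sigma^2) * T) / (sigma * sqrt(T)) = 1.79902183
d2 = d1 - sigma * sqrt(T) = 1.74995688
exp(-rT) = 0.99783654; exp(-qT) = 1.00000000
C = S_0 * exp(-qT) * N(d1) - K * exp(-rT) * N(d2)
N(d1) = 0.96399239; N(d2) = 0.95993712
C = 0.8600 * 1.00000000 * 0.96399239 - 0.7900 * 0.99783654 * 0.95993712 = 0.0723


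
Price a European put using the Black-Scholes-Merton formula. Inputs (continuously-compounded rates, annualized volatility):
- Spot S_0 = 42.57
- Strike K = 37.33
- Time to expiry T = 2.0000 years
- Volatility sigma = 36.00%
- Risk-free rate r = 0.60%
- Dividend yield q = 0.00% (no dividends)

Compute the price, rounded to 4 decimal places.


Answer: Price = 5.4470

Derivation:
d1 = (ln(S/K) + (r - q + 0.5*sigma^2) * T) / (sigma * sqrt(T)) = 0.53612932
d2 = d1 - sigma * sqrt(T) = 0.02701244
exp(-rT) = 0.98807171; exp(-qT) = 1.00000000
P = K * exp(-rT) * N(-d2) - S_0 * exp(-qT) * N(-d1)
N(-d1) = 0.29593459; N(-d2) = 0.48922491
P = 37.3300 * 0.98807171 * 0.48922491 - 42.5700 * 1.00000000 * 0.29593459 = 5.4470


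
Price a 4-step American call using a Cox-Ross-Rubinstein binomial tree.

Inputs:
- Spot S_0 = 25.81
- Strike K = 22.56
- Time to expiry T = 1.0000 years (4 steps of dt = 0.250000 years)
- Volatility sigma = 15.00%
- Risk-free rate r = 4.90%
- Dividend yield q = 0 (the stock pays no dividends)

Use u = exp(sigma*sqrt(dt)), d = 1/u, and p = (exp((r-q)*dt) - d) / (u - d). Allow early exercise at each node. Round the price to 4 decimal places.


Answer: Price = V(0,0) = 4.5095

Derivation:
dt = T/N = 0.250000
u = exp(sigma*sqrt(dt)) = 1.077884; d = 1/u = 0.927743
p = (exp((r-q)*dt) - d) / (u - d) = 0.563351
Discount per step: exp(-r*dt) = 0.987825
Stock lattice S(k, i) with i counting down-moves:
  k=0: S(0,0) = 25.8100
  k=1: S(1,0) = 27.8202; S(1,1) = 23.9451
  k=2: S(2,0) = 29.9869; S(2,1) = 25.8100; S(2,2) = 22.2149
  k=3: S(3,0) = 32.3224; S(3,1) = 27.8202; S(3,2) = 23.9451; S(3,3) = 20.6097
  k=4: S(4,0) = 34.8399; S(4,1) = 29.9869; S(4,2) = 25.8100; S(4,3) = 22.2149; S(4,4) = 19.1205
Terminal payoffs V(N, i) = max(S_T - K, 0):
  V(4,0) = 12.279856; V(4,1) = 7.426942; V(4,2) = 3.250000; V(4,3) = 0.000000; V(4,4) = 0.000000
Backward induction: V(k, i) = exp(-r*dt) * [p * V(k+1, i) + (1-p) * V(k+1, i+1)]; then take max(V_cont, immediate exercise) for American.
  V(3,0) = exp(-r*dt) * [p*12.279856 + (1-p)*7.426942] = 10.037123; exercise = 9.762449; V(3,0) = max -> 10.037123
  V(3,1) = exp(-r*dt) * [p*7.426942 + (1-p)*3.250000] = 5.534864; exercise = 5.260190; V(3,1) = max -> 5.534864
  V(3,2) = exp(-r*dt) * [p*3.250000 + (1-p)*0.000000] = 1.808598; exercise = 1.385059; V(3,2) = max -> 1.808598
  V(3,3) = exp(-r*dt) * [p*0.000000 + (1-p)*0.000000] = 0.000000; exercise = 0.000000; V(3,3) = max -> 0.000000
  V(2,0) = exp(-r*dt) * [p*10.037123 + (1-p)*5.534864] = 7.972946; exercise = 7.426942; V(2,0) = max -> 7.972946
  V(2,1) = exp(-r*dt) * [p*5.534864 + (1-p)*1.808598] = 3.860214; exercise = 3.250000; V(2,1) = max -> 3.860214
  V(2,2) = exp(-r*dt) * [p*1.808598 + (1-p)*0.000000] = 1.006470; exercise = 0.000000; V(2,2) = max -> 1.006470
  V(1,0) = exp(-r*dt) * [p*7.972946 + (1-p)*3.860214] = 6.101917; exercise = 5.260190; V(1,0) = max -> 6.101917
  V(1,1) = exp(-r*dt) * [p*3.860214 + (1-p)*1.006470] = 2.582301; exercise = 1.385059; V(1,1) = max -> 2.582301
  V(0,0) = exp(-r*dt) * [p*6.101917 + (1-p)*2.582301] = 4.509498; exercise = 3.250000; V(0,0) = max -> 4.509498


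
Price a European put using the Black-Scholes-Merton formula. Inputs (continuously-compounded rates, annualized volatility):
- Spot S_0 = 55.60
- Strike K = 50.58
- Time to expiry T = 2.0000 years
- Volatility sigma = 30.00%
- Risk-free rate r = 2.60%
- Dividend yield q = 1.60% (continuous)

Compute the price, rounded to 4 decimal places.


d1 = (ln(S/K) + (r - q + 0.5*sigma^2) * T) / (sigma * sqrt(T)) = 0.48231037
d2 = d1 - sigma * sqrt(T) = 0.05804630
exp(-rT) = 0.94932887; exp(-qT) = 0.96850658
P = K * exp(-rT) * N(-d2) - S_0 * exp(-qT) * N(-d1)
N(-d1) = 0.31479274; N(-d2) = 0.47685587
P = 50.5800 * 0.94932887 * 0.47685587 - 55.6000 * 0.96850658 * 0.31479274 = 5.9460

Answer: Price = 5.9460


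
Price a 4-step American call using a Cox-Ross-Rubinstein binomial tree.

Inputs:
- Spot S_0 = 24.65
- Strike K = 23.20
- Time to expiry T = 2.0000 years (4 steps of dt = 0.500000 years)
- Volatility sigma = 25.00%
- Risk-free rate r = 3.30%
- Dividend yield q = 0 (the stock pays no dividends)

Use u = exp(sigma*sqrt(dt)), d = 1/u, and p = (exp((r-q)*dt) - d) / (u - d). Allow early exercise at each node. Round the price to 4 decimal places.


Answer: Price = V(0,0) = 4.9277

Derivation:
dt = T/N = 0.500000
u = exp(sigma*sqrt(dt)) = 1.193365; d = 1/u = 0.837967
p = (exp((r-q)*dt) - d) / (u - d) = 0.502733
Discount per step: exp(-r*dt) = 0.983635
Stock lattice S(k, i) with i counting down-moves:
  k=0: S(0,0) = 24.6500
  k=1: S(1,0) = 29.4164; S(1,1) = 20.6559
  k=2: S(2,0) = 35.1045; S(2,1) = 24.6500; S(2,2) = 17.3089
  k=3: S(3,0) = 41.8925; S(3,1) = 29.4164; S(3,2) = 20.6559; S(3,3) = 14.5043
  k=4: S(4,0) = 49.9930; S(4,1) = 35.1045; S(4,2) = 24.6500; S(4,3) = 17.3089; S(4,4) = 12.1541
Terminal payoffs V(N, i) = max(S_T - K, 0):
  V(4,0) = 26.793034; V(4,1) = 11.904534; V(4,2) = 1.450000; V(4,3) = 0.000000; V(4,4) = 0.000000
Backward induction: V(k, i) = exp(-r*dt) * [p * V(k+1, i) + (1-p) * V(k+1, i+1)]; then take max(V_cont, immediate exercise) for American.
  V(3,0) = exp(-r*dt) * [p*26.793034 + (1-p)*11.904534] = 19.072166; exercise = 18.692507; V(3,0) = max -> 19.072166
  V(3,1) = exp(-r*dt) * [p*11.904534 + (1-p)*1.450000] = 6.596096; exercise = 6.216437; V(3,1) = max -> 6.596096
  V(3,2) = exp(-r*dt) * [p*1.450000 + (1-p)*0.000000] = 0.717033; exercise = 0.000000; V(3,2) = max -> 0.717033
  V(3,3) = exp(-r*dt) * [p*0.000000 + (1-p)*0.000000] = 0.000000; exercise = 0.000000; V(3,3) = max -> 0.000000
  V(2,0) = exp(-r*dt) * [p*19.072166 + (1-p)*6.596096] = 12.657639; exercise = 11.904534; V(2,0) = max -> 12.657639
  V(2,1) = exp(-r*dt) * [p*6.596096 + (1-p)*0.717033] = 3.612528; exercise = 1.450000; V(2,1) = max -> 3.612528
  V(2,2) = exp(-r*dt) * [p*0.717033 + (1-p)*0.000000] = 0.354577; exercise = 0.000000; V(2,2) = max -> 0.354577
  V(1,0) = exp(-r*dt) * [p*12.657639 + (1-p)*3.612528] = 8.026268; exercise = 6.216437; V(1,0) = max -> 8.026268
  V(1,1) = exp(-r*dt) * [p*3.612528 + (1-p)*0.354577] = 1.959849; exercise = 0.000000; V(1,1) = max -> 1.959849
  V(0,0) = exp(-r*dt) * [p*8.026268 + (1-p)*1.959849] = 4.927655; exercise = 1.450000; V(0,0) = max -> 4.927655
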